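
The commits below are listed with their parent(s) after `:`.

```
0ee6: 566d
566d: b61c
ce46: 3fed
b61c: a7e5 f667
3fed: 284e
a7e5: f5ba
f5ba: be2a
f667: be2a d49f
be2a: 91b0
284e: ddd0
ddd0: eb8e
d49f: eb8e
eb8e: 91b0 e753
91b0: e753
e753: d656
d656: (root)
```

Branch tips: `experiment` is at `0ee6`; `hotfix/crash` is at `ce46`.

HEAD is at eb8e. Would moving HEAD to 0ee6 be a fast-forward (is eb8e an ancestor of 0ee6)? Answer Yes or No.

Yes

A fast-forward from eb8e to 0ee6 is possible iff eb8e is an ancestor of 0ee6.
Ancestors of 0ee6: {0ee6, 566d, 91b0, a7e5, b61c, be2a, d49f, d656, e753, eb8e, f5ba, f667}.
eb8e is among them, so fast-forward is possible.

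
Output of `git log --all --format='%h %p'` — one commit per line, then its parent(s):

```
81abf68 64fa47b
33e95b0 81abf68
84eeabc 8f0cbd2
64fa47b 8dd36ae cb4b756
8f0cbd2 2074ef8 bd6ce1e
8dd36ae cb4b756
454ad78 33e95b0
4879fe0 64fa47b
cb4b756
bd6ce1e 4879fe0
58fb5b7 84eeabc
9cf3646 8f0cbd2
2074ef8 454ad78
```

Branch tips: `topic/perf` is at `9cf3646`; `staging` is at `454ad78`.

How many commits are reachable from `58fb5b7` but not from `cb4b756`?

11

Reachable from 58fb5b7: {2074ef8, 33e95b0, 454ad78, 4879fe0, 58fb5b7, 64fa47b, 81abf68, 84eeabc, 8dd36ae, 8f0cbd2, bd6ce1e, cb4b756}.
Reachable from cb4b756: {cb4b756}.
In 58fb5b7's history but not cb4b756's: {2074ef8, 33e95b0, 454ad78, 4879fe0, 58fb5b7, 64fa47b, 81abf68, 84eeabc, 8dd36ae, 8f0cbd2, bd6ce1e} — 11 commits.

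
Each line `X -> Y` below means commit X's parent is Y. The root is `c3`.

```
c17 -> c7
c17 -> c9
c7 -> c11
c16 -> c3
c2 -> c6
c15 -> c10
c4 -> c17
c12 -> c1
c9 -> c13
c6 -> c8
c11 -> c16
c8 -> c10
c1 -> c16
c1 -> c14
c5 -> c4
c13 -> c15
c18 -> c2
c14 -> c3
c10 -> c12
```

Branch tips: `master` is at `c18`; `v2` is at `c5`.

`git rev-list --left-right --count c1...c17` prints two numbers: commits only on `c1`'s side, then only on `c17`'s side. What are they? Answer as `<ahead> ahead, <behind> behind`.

0 ahead, 8 behind

Reachable from c1: {c1, c14, c16, c3}.
Reachable from c17: {c1, c10, c11, c12, c13, c14, c15, c16, c17, c3, c7, c9}.
Only in c1's history (ahead): {} — 0.
Only in c17's history (behind): {c10, c11, c12, c13, c15, c17, c7, c9} — 8.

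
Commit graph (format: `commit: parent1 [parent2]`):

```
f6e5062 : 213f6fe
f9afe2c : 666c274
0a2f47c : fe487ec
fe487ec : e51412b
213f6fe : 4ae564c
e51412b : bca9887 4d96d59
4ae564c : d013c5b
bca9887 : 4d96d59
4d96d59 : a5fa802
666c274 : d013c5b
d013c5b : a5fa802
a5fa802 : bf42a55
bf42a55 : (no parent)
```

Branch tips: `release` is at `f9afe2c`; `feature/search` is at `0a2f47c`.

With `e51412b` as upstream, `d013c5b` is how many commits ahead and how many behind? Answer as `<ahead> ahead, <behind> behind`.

Reachable from d013c5b: {a5fa802, bf42a55, d013c5b}.
Reachable from e51412b: {4d96d59, a5fa802, bca9887, bf42a55, e51412b}.
Only in d013c5b's history (ahead): {d013c5b} — 1.
Only in e51412b's history (behind): {4d96d59, bca9887, e51412b} — 3.

1 ahead, 3 behind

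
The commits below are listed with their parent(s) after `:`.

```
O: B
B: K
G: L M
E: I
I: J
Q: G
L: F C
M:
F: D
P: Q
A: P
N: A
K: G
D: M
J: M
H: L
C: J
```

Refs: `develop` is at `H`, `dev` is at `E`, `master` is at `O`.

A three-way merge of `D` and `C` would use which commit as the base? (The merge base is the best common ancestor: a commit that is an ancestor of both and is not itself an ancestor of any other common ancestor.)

Ancestors of D: {D, M}.
Ancestors of C: {C, J, M}.
Common ancestors: {M}.
The only common ancestor is M, so it is the merge base.

M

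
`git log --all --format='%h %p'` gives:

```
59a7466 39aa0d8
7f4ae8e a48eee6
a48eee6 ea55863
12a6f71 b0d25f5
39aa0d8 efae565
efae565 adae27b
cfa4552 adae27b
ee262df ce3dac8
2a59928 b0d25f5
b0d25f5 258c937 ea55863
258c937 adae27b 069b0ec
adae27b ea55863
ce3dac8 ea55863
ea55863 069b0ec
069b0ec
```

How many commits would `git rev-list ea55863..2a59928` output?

4

Reachable from 2a59928: {069b0ec, 258c937, 2a59928, adae27b, b0d25f5, ea55863}.
Reachable from ea55863: {069b0ec, ea55863}.
In 2a59928's history but not ea55863's: {258c937, 2a59928, adae27b, b0d25f5} — 4 commits.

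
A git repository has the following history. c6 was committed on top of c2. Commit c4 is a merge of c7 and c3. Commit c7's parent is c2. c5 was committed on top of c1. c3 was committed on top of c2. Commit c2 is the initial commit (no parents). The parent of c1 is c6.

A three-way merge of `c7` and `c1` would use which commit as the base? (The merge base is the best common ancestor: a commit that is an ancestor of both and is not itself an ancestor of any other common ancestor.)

c2

Ancestors of c7: {c2, c7}.
Ancestors of c1: {c1, c2, c6}.
Common ancestors: {c2}.
The only common ancestor is c2, so it is the merge base.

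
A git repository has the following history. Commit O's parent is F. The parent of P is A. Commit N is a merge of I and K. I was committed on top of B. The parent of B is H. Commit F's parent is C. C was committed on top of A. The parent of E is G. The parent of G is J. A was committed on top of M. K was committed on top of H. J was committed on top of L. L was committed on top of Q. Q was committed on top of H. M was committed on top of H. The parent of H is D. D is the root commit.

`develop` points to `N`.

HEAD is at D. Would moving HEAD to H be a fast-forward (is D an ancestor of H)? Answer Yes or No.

Yes

A fast-forward from D to H is possible iff D is an ancestor of H.
Ancestors of H: {D, H}.
D is among them, so fast-forward is possible.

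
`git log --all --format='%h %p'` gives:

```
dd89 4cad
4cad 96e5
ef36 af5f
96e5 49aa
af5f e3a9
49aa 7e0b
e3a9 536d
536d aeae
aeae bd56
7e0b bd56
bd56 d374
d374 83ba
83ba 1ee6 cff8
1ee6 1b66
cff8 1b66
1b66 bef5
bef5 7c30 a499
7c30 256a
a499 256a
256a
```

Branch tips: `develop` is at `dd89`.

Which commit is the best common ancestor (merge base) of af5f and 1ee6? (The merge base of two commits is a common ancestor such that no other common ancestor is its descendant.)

Ancestors of af5f: {1b66, 1ee6, 256a, 536d, 7c30, 83ba, a499, aeae, af5f, bd56, bef5, cff8, d374, e3a9}.
Ancestors of 1ee6: {1b66, 1ee6, 256a, 7c30, a499, bef5}.
Common ancestors: {1b66, 1ee6, 256a, 7c30, a499, bef5}.
Among these, 1ee6 is not an ancestor of any other common ancestor — it is the merge base.

1ee6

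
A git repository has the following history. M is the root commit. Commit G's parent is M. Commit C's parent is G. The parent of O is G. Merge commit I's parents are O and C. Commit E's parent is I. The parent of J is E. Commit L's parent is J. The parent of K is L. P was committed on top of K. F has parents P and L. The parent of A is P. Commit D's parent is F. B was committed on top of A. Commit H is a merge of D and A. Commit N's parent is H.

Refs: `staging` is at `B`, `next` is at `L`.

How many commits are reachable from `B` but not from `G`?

Reachable from B: {A, B, C, E, G, I, J, K, L, M, O, P}.
Reachable from G: {G, M}.
In B's history but not G's: {A, B, C, E, I, J, K, L, O, P} — 10 commits.

10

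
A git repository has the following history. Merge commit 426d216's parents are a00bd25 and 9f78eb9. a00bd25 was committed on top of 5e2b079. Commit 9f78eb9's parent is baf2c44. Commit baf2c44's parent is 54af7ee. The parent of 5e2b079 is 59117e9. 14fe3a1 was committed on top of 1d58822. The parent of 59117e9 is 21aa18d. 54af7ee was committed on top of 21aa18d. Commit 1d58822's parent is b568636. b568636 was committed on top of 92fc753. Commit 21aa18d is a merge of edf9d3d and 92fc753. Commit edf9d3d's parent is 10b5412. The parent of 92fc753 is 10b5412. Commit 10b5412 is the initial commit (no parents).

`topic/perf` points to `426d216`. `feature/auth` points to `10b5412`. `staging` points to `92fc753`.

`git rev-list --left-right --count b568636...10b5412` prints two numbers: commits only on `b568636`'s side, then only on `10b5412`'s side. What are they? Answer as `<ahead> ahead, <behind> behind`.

Reachable from b568636: {10b5412, 92fc753, b568636}.
Reachable from 10b5412: {10b5412}.
Only in b568636's history (ahead): {92fc753, b568636} — 2.
Only in 10b5412's history (behind): {} — 0.

2 ahead, 0 behind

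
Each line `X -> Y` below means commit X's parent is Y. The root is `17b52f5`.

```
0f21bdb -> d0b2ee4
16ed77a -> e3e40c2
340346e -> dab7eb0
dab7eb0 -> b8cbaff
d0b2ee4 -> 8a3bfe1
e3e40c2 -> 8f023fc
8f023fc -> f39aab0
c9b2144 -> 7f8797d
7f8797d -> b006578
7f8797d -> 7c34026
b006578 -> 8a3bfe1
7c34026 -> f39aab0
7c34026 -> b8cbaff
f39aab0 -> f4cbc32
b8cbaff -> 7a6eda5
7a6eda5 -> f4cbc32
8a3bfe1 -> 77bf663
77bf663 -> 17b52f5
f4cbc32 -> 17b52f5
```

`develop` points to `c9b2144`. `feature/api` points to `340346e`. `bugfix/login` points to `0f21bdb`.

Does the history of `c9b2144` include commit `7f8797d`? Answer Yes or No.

Yes

Ancestors of c9b2144 (commits reachable by following parents): {17b52f5, 77bf663, 7a6eda5, 7c34026, 7f8797d, 8a3bfe1, b006578, b8cbaff, c9b2144, f39aab0, f4cbc32}.
7f8797d is in that set, so it is an ancestor of c9b2144.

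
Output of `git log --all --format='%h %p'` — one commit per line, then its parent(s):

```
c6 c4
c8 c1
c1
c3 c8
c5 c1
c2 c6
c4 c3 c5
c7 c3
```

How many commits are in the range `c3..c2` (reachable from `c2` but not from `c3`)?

Reachable from c2: {c1, c2, c3, c4, c5, c6, c8}.
Reachable from c3: {c1, c3, c8}.
In c2's history but not c3's: {c2, c4, c5, c6} — 4 commits.

4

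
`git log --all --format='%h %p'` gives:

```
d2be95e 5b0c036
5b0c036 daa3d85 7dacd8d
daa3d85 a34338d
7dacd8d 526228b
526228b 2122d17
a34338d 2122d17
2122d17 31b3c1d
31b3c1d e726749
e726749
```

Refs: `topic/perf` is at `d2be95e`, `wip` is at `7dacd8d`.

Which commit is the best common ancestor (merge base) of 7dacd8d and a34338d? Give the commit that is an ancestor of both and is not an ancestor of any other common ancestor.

Ancestors of 7dacd8d: {2122d17, 31b3c1d, 526228b, 7dacd8d, e726749}.
Ancestors of a34338d: {2122d17, 31b3c1d, a34338d, e726749}.
Common ancestors: {2122d17, 31b3c1d, e726749}.
Among these, 2122d17 is not an ancestor of any other common ancestor — it is the merge base.

2122d17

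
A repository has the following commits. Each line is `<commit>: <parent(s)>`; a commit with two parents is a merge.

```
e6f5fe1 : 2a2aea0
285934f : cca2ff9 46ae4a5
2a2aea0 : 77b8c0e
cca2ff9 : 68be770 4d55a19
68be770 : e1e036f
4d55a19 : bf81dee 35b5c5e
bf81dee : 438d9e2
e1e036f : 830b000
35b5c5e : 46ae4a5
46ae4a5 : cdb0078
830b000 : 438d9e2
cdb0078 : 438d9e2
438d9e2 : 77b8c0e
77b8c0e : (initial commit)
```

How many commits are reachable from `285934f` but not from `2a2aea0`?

Reachable from 285934f: {285934f, 35b5c5e, 438d9e2, 46ae4a5, 4d55a19, 68be770, 77b8c0e, 830b000, bf81dee, cca2ff9, cdb0078, e1e036f}.
Reachable from 2a2aea0: {2a2aea0, 77b8c0e}.
In 285934f's history but not 2a2aea0's: {285934f, 35b5c5e, 438d9e2, 46ae4a5, 4d55a19, 68be770, 830b000, bf81dee, cca2ff9, cdb0078, e1e036f} — 11 commits.

11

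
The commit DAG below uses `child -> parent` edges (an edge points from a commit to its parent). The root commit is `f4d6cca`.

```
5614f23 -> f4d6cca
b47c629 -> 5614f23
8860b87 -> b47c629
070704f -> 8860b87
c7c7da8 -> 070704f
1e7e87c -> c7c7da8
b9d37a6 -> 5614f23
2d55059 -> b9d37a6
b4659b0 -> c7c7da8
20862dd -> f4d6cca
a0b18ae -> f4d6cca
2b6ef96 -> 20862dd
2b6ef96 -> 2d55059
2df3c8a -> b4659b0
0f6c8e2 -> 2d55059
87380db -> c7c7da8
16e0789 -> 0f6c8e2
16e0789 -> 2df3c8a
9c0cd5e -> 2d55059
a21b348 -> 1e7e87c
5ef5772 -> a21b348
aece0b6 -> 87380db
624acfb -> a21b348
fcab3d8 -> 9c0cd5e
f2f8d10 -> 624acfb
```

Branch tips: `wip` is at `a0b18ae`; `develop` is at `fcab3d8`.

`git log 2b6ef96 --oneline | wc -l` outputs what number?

6

Walking parent pointers from 2b6ef96: reachable set = {20862dd, 2b6ef96, 2d55059, 5614f23, b9d37a6, f4d6cca}.
That is 6 commits.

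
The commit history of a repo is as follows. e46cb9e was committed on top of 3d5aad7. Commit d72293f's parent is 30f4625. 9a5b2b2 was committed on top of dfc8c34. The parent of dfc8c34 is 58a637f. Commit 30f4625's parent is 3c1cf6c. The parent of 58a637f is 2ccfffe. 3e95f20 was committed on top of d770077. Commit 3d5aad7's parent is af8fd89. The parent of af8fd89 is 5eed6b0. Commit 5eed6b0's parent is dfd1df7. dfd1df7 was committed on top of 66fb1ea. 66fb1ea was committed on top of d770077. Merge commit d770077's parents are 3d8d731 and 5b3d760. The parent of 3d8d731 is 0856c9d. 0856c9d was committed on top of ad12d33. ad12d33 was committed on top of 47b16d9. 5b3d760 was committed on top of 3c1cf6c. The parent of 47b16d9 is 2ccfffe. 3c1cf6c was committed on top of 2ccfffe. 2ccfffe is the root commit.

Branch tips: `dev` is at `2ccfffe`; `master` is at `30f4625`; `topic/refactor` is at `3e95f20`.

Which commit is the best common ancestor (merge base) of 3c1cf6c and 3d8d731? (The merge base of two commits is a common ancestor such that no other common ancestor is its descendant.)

Ancestors of 3c1cf6c: {2ccfffe, 3c1cf6c}.
Ancestors of 3d8d731: {0856c9d, 2ccfffe, 3d8d731, 47b16d9, ad12d33}.
Common ancestors: {2ccfffe}.
The only common ancestor is 2ccfffe, so it is the merge base.

2ccfffe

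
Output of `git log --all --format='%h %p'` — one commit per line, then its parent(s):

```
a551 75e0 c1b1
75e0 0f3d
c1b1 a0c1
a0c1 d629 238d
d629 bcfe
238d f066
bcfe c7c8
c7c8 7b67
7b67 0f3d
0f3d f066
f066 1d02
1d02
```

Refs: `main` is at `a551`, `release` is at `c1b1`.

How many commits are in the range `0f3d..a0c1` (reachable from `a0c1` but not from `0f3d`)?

6

Reachable from a0c1: {0f3d, 1d02, 238d, 7b67, a0c1, bcfe, c7c8, d629, f066}.
Reachable from 0f3d: {0f3d, 1d02, f066}.
In a0c1's history but not 0f3d's: {238d, 7b67, a0c1, bcfe, c7c8, d629} — 6 commits.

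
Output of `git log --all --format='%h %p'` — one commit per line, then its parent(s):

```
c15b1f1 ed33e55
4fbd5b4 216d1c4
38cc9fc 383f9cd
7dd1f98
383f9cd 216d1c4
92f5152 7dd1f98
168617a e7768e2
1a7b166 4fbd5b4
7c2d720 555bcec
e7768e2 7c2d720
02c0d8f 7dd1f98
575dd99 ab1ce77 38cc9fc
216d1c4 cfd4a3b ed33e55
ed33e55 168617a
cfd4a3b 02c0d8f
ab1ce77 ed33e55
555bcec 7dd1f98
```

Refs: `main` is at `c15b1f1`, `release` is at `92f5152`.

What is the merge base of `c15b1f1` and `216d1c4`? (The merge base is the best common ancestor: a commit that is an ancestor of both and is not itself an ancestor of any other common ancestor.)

ed33e55

Ancestors of c15b1f1: {168617a, 555bcec, 7c2d720, 7dd1f98, c15b1f1, e7768e2, ed33e55}.
Ancestors of 216d1c4: {02c0d8f, 168617a, 216d1c4, 555bcec, 7c2d720, 7dd1f98, cfd4a3b, e7768e2, ed33e55}.
Common ancestors: {168617a, 555bcec, 7c2d720, 7dd1f98, e7768e2, ed33e55}.
Among these, ed33e55 is not an ancestor of any other common ancestor — it is the merge base.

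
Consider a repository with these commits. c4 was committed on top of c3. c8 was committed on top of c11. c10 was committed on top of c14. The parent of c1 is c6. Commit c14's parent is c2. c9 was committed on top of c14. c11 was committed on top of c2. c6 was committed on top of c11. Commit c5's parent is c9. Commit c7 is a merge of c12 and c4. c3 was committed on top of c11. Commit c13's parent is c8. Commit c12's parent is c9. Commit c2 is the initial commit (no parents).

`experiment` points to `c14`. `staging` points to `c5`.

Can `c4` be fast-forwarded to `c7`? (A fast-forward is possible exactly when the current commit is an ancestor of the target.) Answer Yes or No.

A fast-forward from c4 to c7 is possible iff c4 is an ancestor of c7.
Ancestors of c7: {c11, c12, c14, c2, c3, c4, c7, c9}.
c4 is among them, so fast-forward is possible.

Yes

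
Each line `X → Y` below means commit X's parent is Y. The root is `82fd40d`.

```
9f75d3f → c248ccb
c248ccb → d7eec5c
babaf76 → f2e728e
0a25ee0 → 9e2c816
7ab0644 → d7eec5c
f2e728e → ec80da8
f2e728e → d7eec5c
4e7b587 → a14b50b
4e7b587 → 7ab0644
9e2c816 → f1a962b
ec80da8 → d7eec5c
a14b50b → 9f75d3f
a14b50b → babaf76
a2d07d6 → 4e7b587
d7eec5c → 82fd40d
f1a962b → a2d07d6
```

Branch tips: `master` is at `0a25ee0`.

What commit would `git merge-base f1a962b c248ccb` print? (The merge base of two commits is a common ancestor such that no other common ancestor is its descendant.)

c248ccb

Ancestors of f1a962b: {4e7b587, 7ab0644, 82fd40d, 9f75d3f, a14b50b, a2d07d6, babaf76, c248ccb, d7eec5c, ec80da8, f1a962b, f2e728e}.
Ancestors of c248ccb: {82fd40d, c248ccb, d7eec5c}.
Common ancestors: {82fd40d, c248ccb, d7eec5c}.
Among these, c248ccb is not an ancestor of any other common ancestor — it is the merge base.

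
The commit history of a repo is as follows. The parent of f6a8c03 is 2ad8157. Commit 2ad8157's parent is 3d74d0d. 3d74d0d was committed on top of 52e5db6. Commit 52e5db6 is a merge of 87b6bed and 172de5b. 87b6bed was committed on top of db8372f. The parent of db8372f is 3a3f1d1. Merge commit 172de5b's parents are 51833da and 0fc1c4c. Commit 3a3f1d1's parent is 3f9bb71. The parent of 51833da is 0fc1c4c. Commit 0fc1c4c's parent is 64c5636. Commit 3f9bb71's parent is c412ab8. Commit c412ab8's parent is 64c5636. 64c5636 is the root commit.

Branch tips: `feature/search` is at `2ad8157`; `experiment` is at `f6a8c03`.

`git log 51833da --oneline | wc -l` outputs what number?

3

Walking parent pointers from 51833da: reachable set = {0fc1c4c, 51833da, 64c5636}.
That is 3 commits.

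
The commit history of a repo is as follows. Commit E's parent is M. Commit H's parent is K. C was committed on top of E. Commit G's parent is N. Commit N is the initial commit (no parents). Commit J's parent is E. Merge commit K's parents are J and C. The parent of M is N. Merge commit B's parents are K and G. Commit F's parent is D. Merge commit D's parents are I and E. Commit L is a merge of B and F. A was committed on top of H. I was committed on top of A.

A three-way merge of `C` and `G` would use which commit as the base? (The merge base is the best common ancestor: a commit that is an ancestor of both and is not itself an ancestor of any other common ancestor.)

Ancestors of C: {C, E, M, N}.
Ancestors of G: {G, N}.
Common ancestors: {N}.
The only common ancestor is N, so it is the merge base.

N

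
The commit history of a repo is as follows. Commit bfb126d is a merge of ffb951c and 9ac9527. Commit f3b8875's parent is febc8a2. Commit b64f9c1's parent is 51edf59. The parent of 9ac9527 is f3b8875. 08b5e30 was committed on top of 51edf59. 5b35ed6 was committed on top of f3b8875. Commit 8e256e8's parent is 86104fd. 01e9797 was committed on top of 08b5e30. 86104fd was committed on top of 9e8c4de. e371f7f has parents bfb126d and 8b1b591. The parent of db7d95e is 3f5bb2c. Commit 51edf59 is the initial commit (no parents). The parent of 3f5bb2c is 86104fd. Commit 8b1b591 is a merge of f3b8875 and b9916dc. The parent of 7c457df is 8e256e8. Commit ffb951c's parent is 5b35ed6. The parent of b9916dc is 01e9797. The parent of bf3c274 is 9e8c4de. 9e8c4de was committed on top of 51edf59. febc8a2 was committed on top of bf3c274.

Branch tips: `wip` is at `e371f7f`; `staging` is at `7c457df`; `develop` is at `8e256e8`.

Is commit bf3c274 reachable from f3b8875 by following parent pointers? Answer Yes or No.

Ancestors of f3b8875 (commits reachable by following parents): {51edf59, 9e8c4de, bf3c274, f3b8875, febc8a2}.
bf3c274 is in that set, so it is an ancestor of f3b8875.

Yes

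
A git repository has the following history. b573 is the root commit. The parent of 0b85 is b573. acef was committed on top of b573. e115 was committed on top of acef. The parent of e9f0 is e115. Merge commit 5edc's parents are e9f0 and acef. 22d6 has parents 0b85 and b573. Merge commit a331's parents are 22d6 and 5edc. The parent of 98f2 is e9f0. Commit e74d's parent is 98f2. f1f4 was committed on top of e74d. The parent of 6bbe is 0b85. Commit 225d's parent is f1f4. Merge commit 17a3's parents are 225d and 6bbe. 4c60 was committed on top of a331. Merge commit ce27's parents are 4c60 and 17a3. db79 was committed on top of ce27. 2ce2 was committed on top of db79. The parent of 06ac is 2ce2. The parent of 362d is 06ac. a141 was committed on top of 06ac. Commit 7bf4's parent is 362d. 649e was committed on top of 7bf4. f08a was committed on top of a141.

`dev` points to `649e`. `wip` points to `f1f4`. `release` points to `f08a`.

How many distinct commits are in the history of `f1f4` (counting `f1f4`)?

Walking parent pointers from f1f4: reachable set = {98f2, acef, b573, e115, e74d, e9f0, f1f4}.
That is 7 commits.

7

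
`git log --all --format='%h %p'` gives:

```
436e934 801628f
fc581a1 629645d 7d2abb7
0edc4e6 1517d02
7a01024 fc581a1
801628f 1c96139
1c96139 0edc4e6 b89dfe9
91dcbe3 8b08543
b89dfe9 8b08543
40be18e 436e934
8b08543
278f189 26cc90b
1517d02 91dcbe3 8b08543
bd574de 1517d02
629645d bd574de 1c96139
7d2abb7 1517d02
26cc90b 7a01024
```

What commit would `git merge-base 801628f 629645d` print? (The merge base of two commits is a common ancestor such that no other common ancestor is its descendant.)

1c96139

Ancestors of 801628f: {0edc4e6, 1517d02, 1c96139, 801628f, 8b08543, 91dcbe3, b89dfe9}.
Ancestors of 629645d: {0edc4e6, 1517d02, 1c96139, 629645d, 8b08543, 91dcbe3, b89dfe9, bd574de}.
Common ancestors: {0edc4e6, 1517d02, 1c96139, 8b08543, 91dcbe3, b89dfe9}.
Among these, 1c96139 is not an ancestor of any other common ancestor — it is the merge base.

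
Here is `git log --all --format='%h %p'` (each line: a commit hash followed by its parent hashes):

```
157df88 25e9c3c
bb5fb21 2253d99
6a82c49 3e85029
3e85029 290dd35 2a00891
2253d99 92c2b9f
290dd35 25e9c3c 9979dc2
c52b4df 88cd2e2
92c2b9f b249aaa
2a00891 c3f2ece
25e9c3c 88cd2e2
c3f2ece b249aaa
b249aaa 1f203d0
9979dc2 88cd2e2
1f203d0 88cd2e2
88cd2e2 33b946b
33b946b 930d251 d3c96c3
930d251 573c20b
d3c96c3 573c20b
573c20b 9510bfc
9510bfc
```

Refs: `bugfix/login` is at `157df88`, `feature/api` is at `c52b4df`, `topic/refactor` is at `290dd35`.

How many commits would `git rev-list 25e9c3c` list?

Walking parent pointers from 25e9c3c: reachable set = {25e9c3c, 33b946b, 573c20b, 88cd2e2, 930d251, 9510bfc, d3c96c3}.
That is 7 commits.

7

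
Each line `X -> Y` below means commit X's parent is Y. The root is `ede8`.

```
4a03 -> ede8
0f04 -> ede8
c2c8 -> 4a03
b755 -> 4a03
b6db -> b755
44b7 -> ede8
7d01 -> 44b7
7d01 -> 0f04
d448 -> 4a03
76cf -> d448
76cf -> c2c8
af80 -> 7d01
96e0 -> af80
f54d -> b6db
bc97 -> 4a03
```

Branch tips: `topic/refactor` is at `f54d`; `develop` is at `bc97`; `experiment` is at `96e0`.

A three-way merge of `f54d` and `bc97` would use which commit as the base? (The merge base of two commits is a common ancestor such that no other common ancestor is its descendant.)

4a03

Ancestors of f54d: {4a03, b6db, b755, ede8, f54d}.
Ancestors of bc97: {4a03, bc97, ede8}.
Common ancestors: {4a03, ede8}.
Among these, 4a03 is not an ancestor of any other common ancestor — it is the merge base.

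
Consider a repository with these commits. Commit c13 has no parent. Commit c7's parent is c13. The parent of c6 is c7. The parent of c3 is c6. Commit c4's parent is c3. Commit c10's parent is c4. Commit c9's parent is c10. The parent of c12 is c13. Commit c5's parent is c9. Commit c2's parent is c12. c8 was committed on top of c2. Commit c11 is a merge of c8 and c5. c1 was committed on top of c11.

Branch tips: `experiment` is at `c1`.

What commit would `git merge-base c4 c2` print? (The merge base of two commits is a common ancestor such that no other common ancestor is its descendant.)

Ancestors of c4: {c13, c3, c4, c6, c7}.
Ancestors of c2: {c12, c13, c2}.
Common ancestors: {c13}.
The only common ancestor is c13, so it is the merge base.

c13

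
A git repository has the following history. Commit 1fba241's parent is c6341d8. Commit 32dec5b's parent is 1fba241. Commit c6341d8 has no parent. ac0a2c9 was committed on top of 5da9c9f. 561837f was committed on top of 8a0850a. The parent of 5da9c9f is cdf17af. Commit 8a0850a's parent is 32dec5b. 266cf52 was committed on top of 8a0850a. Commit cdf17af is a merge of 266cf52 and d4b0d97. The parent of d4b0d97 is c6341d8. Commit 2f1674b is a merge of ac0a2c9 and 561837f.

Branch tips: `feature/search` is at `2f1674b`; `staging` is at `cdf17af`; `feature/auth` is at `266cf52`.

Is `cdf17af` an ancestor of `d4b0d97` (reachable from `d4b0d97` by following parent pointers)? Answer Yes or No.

Ancestors of d4b0d97: {c6341d8, d4b0d97}.
cdf17af is not in that set, so it is not an ancestor of d4b0d97.

No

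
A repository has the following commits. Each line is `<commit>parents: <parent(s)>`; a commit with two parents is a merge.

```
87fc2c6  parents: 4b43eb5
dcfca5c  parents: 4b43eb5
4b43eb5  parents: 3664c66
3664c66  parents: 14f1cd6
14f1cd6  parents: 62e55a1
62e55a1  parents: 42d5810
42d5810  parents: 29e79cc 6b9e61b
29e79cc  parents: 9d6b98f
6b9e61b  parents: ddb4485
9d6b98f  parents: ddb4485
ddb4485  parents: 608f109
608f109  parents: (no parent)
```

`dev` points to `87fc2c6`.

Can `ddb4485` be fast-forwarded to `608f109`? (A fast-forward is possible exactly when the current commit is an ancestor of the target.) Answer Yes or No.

No

A fast-forward from ddb4485 to 608f109 is possible iff ddb4485 is an ancestor of 608f109.
Ancestors of 608f109: {608f109}.
ddb4485 is not among them, so fast-forward is not possible.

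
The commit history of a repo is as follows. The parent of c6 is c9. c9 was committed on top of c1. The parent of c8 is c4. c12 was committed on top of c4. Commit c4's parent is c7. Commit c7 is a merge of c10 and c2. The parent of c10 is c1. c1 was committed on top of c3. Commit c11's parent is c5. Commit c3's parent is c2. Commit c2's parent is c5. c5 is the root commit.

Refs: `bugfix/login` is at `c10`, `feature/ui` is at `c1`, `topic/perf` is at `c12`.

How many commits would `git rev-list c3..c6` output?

Reachable from c6: {c1, c2, c3, c5, c6, c9}.
Reachable from c3: {c2, c3, c5}.
In c6's history but not c3's: {c1, c6, c9} — 3 commits.

3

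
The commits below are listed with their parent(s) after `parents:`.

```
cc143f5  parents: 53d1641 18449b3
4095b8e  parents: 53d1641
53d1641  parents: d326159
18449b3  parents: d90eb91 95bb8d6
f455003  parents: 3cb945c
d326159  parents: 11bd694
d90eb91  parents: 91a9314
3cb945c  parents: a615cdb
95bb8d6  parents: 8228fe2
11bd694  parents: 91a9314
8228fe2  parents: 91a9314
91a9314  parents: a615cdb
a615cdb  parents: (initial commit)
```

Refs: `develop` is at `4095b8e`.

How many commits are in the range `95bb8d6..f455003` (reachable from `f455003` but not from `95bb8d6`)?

Reachable from f455003: {3cb945c, a615cdb, f455003}.
Reachable from 95bb8d6: {8228fe2, 91a9314, 95bb8d6, a615cdb}.
In f455003's history but not 95bb8d6's: {3cb945c, f455003} — 2 commits.

2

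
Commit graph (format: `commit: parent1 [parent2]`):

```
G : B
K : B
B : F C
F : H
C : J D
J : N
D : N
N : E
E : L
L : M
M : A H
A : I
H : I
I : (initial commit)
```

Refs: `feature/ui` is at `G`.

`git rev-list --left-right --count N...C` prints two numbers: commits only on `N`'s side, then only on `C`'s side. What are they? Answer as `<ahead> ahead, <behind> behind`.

0 ahead, 3 behind

Reachable from N: {A, E, H, I, L, M, N}.
Reachable from C: {A, C, D, E, H, I, J, L, M, N}.
Only in N's history (ahead): {} — 0.
Only in C's history (behind): {C, D, J} — 3.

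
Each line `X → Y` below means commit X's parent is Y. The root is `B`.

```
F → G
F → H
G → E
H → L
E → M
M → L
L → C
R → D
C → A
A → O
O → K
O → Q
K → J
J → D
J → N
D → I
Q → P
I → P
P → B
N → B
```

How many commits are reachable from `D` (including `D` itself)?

4

Walking parent pointers from D: reachable set = {B, D, I, P}.
That is 4 commits.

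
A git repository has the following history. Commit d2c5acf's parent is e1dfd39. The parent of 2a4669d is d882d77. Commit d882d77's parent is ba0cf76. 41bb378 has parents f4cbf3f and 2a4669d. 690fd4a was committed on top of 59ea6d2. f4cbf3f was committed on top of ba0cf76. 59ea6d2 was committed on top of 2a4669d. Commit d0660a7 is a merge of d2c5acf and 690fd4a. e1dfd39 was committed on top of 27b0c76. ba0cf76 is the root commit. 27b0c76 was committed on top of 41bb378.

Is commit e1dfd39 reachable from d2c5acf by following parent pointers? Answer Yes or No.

Yes

Ancestors of d2c5acf (commits reachable by following parents): {27b0c76, 2a4669d, 41bb378, ba0cf76, d2c5acf, d882d77, e1dfd39, f4cbf3f}.
e1dfd39 is in that set, so it is an ancestor of d2c5acf.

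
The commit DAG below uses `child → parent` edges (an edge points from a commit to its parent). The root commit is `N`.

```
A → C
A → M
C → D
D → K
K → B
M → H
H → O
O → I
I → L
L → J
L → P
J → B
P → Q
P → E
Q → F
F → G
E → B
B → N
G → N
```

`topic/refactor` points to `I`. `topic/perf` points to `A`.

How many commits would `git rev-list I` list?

Walking parent pointers from I: reachable set = {B, E, F, G, I, J, L, N, P, Q}.
That is 10 commits.

10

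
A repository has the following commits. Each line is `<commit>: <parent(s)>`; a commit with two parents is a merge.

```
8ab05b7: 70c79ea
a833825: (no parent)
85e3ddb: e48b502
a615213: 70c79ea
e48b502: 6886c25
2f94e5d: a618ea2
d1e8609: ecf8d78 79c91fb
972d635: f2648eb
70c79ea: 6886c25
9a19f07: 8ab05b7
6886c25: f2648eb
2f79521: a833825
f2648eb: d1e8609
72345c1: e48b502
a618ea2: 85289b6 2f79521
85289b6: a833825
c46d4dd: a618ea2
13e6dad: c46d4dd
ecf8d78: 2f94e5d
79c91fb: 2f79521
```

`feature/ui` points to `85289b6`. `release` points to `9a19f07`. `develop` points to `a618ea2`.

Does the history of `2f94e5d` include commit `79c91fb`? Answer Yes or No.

Ancestors of 2f94e5d: {2f79521, 2f94e5d, 85289b6, a618ea2, a833825}.
79c91fb is not in that set, so it is not an ancestor of 2f94e5d.

No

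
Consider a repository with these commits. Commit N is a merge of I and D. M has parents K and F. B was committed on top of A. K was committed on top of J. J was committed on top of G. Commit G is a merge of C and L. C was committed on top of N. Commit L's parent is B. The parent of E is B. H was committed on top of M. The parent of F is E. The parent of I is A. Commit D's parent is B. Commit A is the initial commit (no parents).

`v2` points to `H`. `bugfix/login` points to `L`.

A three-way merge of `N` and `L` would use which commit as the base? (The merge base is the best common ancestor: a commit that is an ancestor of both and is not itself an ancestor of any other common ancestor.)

B

Ancestors of N: {A, B, D, I, N}.
Ancestors of L: {A, B, L}.
Common ancestors: {A, B}.
Among these, B is not an ancestor of any other common ancestor — it is the merge base.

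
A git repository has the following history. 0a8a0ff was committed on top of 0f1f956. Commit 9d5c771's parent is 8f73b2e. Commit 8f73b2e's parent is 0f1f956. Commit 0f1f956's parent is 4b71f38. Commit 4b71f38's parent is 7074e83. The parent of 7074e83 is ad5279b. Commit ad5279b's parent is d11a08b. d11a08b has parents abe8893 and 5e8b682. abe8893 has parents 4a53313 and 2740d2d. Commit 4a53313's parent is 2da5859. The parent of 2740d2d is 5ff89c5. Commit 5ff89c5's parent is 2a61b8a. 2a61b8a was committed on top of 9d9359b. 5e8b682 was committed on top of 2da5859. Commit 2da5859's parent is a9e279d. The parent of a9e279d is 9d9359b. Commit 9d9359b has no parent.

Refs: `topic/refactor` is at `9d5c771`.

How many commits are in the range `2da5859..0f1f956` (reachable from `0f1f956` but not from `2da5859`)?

11

Reachable from 0f1f956: {0f1f956, 2740d2d, 2a61b8a, 2da5859, 4a53313, 4b71f38, 5e8b682, 5ff89c5, 7074e83, 9d9359b, a9e279d, abe8893, ad5279b, d11a08b}.
Reachable from 2da5859: {2da5859, 9d9359b, a9e279d}.
In 0f1f956's history but not 2da5859's: {0f1f956, 2740d2d, 2a61b8a, 4a53313, 4b71f38, 5e8b682, 5ff89c5, 7074e83, abe8893, ad5279b, d11a08b} — 11 commits.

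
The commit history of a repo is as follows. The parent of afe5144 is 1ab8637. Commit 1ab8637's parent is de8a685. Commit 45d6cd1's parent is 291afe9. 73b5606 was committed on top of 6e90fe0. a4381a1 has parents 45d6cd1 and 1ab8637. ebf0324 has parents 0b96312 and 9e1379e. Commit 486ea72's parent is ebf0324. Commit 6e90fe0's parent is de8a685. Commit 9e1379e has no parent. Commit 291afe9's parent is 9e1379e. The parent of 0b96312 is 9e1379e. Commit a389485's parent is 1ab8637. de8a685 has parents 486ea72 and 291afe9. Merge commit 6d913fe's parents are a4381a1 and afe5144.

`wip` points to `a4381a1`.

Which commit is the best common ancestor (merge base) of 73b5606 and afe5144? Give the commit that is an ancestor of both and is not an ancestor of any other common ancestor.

de8a685

Ancestors of 73b5606: {0b96312, 291afe9, 486ea72, 6e90fe0, 73b5606, 9e1379e, de8a685, ebf0324}.
Ancestors of afe5144: {0b96312, 1ab8637, 291afe9, 486ea72, 9e1379e, afe5144, de8a685, ebf0324}.
Common ancestors: {0b96312, 291afe9, 486ea72, 9e1379e, de8a685, ebf0324}.
Among these, de8a685 is not an ancestor of any other common ancestor — it is the merge base.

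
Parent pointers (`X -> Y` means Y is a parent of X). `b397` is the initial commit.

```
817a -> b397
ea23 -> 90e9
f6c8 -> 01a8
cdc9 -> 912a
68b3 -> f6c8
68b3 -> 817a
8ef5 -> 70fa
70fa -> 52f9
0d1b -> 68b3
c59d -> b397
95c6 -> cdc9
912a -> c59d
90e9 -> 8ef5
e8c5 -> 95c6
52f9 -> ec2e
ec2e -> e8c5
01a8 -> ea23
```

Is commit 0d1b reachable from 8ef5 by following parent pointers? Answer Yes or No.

No

Ancestors of 8ef5: {52f9, 70fa, 8ef5, 912a, 95c6, b397, c59d, cdc9, e8c5, ec2e}.
0d1b is not in that set, so it is not an ancestor of 8ef5.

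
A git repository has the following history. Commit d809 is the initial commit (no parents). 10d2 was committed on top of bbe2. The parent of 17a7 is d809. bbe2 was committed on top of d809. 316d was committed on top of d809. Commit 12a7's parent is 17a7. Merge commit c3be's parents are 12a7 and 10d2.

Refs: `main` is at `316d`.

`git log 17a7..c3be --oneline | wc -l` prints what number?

Reachable from c3be: {10d2, 12a7, 17a7, bbe2, c3be, d809}.
Reachable from 17a7: {17a7, d809}.
In c3be's history but not 17a7's: {10d2, 12a7, bbe2, c3be} — 4 commits.

4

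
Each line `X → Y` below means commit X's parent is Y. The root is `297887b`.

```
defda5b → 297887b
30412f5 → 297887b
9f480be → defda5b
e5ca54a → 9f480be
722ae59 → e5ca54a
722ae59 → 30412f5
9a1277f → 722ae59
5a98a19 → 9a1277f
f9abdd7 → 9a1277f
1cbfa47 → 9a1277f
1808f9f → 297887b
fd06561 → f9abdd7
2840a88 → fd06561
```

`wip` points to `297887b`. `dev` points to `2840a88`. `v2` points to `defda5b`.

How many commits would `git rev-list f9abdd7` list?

Walking parent pointers from f9abdd7: reachable set = {297887b, 30412f5, 722ae59, 9a1277f, 9f480be, defda5b, e5ca54a, f9abdd7}.
That is 8 commits.

8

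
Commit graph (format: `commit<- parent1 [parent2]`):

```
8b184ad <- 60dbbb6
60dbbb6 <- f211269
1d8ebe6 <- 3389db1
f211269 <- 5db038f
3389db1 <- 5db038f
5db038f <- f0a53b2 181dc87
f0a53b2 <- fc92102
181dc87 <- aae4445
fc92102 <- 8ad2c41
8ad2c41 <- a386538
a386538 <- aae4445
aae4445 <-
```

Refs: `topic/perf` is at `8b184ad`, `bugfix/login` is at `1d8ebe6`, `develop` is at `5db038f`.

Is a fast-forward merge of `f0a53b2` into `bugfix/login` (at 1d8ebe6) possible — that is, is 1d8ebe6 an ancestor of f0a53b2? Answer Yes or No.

No

A fast-forward from 1d8ebe6 to f0a53b2 is possible iff 1d8ebe6 is an ancestor of f0a53b2.
Ancestors of f0a53b2: {8ad2c41, a386538, aae4445, f0a53b2, fc92102}.
1d8ebe6 is not among them, so fast-forward is not possible.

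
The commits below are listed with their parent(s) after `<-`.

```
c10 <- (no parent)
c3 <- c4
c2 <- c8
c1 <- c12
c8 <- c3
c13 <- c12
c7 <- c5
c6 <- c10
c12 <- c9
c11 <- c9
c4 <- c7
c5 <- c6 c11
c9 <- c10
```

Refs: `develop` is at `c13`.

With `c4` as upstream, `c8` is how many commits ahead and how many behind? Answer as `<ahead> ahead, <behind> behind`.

Reachable from c8: {c10, c11, c3, c4, c5, c6, c7, c8, c9}.
Reachable from c4: {c10, c11, c4, c5, c6, c7, c9}.
Only in c8's history (ahead): {c3, c8} — 2.
Only in c4's history (behind): {} — 0.

2 ahead, 0 behind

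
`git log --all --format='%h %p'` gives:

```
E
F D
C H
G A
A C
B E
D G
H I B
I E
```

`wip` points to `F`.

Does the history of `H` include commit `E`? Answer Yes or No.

Yes

Ancestors of H (commits reachable by following parents): {B, E, H, I}.
E is in that set, so it is an ancestor of H.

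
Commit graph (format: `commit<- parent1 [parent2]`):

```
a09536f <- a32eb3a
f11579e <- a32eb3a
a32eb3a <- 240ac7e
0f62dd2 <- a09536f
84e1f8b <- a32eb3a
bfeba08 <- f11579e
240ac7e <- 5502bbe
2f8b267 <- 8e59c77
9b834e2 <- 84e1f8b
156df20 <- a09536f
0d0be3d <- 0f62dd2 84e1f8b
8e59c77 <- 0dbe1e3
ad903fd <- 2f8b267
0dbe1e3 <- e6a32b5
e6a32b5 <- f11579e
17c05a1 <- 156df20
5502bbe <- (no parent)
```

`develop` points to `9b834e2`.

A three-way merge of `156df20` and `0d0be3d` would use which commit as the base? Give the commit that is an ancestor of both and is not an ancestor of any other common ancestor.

a09536f

Ancestors of 156df20: {156df20, 240ac7e, 5502bbe, a09536f, a32eb3a}.
Ancestors of 0d0be3d: {0d0be3d, 0f62dd2, 240ac7e, 5502bbe, 84e1f8b, a09536f, a32eb3a}.
Common ancestors: {240ac7e, 5502bbe, a09536f, a32eb3a}.
Among these, a09536f is not an ancestor of any other common ancestor — it is the merge base.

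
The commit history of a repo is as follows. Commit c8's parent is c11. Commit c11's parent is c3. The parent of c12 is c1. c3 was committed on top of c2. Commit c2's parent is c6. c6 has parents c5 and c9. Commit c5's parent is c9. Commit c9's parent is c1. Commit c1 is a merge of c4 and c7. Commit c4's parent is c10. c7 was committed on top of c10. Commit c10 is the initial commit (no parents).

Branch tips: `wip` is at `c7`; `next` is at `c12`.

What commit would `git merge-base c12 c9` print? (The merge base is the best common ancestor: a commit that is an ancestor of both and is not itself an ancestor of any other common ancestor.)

c1

Ancestors of c12: {c1, c10, c12, c4, c7}.
Ancestors of c9: {c1, c10, c4, c7, c9}.
Common ancestors: {c1, c10, c4, c7}.
Among these, c1 is not an ancestor of any other common ancestor — it is the merge base.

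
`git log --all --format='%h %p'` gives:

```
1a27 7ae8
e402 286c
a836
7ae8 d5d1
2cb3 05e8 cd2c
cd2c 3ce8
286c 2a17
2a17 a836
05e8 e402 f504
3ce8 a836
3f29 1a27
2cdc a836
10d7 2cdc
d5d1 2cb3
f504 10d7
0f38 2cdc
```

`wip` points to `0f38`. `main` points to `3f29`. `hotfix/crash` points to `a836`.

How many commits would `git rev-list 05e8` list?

8

Walking parent pointers from 05e8: reachable set = {05e8, 10d7, 286c, 2a17, 2cdc, a836, e402, f504}.
That is 8 commits.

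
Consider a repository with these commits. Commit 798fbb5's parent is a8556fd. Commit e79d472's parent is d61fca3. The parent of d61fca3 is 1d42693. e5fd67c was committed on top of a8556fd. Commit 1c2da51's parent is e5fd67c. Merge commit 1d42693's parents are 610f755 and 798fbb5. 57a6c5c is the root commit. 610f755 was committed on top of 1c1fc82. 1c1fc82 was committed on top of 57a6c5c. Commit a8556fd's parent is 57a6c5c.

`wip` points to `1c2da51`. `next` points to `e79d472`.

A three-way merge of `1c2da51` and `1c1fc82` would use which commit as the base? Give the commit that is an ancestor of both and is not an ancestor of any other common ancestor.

Ancestors of 1c2da51: {1c2da51, 57a6c5c, a8556fd, e5fd67c}.
Ancestors of 1c1fc82: {1c1fc82, 57a6c5c}.
Common ancestors: {57a6c5c}.
The only common ancestor is 57a6c5c, so it is the merge base.

57a6c5c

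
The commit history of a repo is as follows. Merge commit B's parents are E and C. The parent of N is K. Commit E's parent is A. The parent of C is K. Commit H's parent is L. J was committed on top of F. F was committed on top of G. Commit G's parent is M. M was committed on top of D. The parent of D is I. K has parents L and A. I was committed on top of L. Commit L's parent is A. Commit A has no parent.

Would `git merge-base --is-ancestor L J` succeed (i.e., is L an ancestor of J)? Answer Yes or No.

Yes

Ancestors of J (commits reachable by following parents): {A, D, F, G, I, J, L, M}.
L is in that set, so it is an ancestor of J.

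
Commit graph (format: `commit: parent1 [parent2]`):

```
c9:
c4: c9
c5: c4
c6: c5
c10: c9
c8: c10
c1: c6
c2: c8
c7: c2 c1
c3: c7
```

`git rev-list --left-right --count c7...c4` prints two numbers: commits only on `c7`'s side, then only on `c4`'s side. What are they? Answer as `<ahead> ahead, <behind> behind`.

7 ahead, 0 behind

Reachable from c7: {c1, c10, c2, c4, c5, c6, c7, c8, c9}.
Reachable from c4: {c4, c9}.
Only in c7's history (ahead): {c1, c10, c2, c5, c6, c7, c8} — 7.
Only in c4's history (behind): {} — 0.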